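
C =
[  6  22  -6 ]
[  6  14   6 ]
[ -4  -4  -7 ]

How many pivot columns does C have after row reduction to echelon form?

Row reduce to echelon form.
R2 ← R2 − R1: [0, -8, 12]
R3 ← R3 + (2/3)·R1: [0, 32/3, -11]
R3 ← R3 + (4/3)·R2: [0, 0, 5]
Echelon form has 3 nonzero rows, so rank(C) = 3.
Each nonzero row contributes one pivot column: 3 pivot columns.

3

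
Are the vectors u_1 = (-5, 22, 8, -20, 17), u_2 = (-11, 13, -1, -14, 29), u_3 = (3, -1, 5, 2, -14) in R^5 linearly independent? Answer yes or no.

Form the matrix with these vectors as rows and row reduce.
R2 ← R2 − (11/5)·R1: [0, -177/5, -93/5, 30, -42/5]
R3 ← R3 + (3/5)·R1: [0, 61/5, 49/5, -10, -19/5]
R3 ← R3 + (61/177)·R2: [0, 0, 200/59, 20/59, -395/59]
3 nonzero rows, so the 3 vectors span a space of dimension 3.
Since 3 = 3, the vectors are linearly independent.

yes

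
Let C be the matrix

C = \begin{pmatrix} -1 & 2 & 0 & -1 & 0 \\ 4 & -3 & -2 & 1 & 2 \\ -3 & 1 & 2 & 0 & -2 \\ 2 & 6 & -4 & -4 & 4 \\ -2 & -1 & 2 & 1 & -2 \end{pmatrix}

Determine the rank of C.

2

Row reduce to echelon form.
R2 ← R2 + (4)·R1: [0, 5, -2, -3, 2]
R3 ← R3 − (3)·R1: [0, -5, 2, 3, -2]
R4 ← R4 + (2)·R1: [0, 10, -4, -6, 4]
R5 ← R5 − (2)·R1: [0, -5, 2, 3, -2]
R3 ← R3 + R2: [0, 0, 0, 0, 0]
R4 ← R4 − (2)·R2: [0, 0, 0, 0, 0]
R5 ← R5 + R2: [0, 0, 0, 0, 0]
Echelon form has 2 nonzero rows, so rank(C) = 2.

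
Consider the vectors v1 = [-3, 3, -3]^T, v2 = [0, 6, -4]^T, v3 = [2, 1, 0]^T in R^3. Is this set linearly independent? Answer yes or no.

no

Form the matrix with these vectors as rows and row reduce.
R3 ← R3 + (2/3)·R1: [0, 3, -2]
R3 ← R3 − (1/2)·R2: [0, 0, 0]
2 nonzero rows, so the 3 vectors span a space of dimension 2.
Since 2 < 3, the vectors are linearly dependent.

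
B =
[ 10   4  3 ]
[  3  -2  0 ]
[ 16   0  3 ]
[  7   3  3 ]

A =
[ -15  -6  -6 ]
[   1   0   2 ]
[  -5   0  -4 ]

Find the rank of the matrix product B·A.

3

First compute BA:
[[-161, -60, -64],
 [-47, -18, -22],
 [-255, -96, -108],
 [-117, -42, -48]]
Now row reduce the product.
R2 ← R2 − (47/161)·R1: [0, -78/161, -534/161]
R3 ← R3 − (255/161)·R1: [0, -156/161, -1068/161]
R4 ← R4 − (117/161)·R1: [0, 258/161, -240/161]
R3 ← R3 − (2)·R2: [0, 0, 0]
R4 ← R4 + (43/13)·R2: [0, 0, -162/13]
Swap R3 ↔ R4
3 nonzero rows, so rank(BA) = 3.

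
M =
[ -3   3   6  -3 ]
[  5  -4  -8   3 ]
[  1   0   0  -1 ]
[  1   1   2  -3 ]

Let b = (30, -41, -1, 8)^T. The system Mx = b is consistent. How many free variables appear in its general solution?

2

Row reduce the augmented matrix [M | b].
R2 ← R2 + (5/3)·R1: [0, 1, 2, -2, 9]
R3 ← R3 + (1/3)·R1: [0, 1, 2, -2, 9]
R4 ← R4 + (1/3)·R1: [0, 2, 4, -4, 18]
R3 ← R3 − R2: [0, 0, 0, 0, 0]
R4 ← R4 − (2)·R2: [0, 0, 0, 0, 0]
The echelon form has 2 nonzero rows, and every pivot lies in the first 4 columns, so rank(M) = rank([M|b]) = 2.
The system is consistent.
Free variables = (unknowns) − (rank) = 4 − 2 = 2.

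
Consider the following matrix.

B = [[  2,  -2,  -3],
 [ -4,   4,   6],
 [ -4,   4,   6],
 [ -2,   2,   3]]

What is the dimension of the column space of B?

Row reduce to echelon form.
R2 ← R2 + (2)·R1: [0, 0, 0]
R3 ← R3 + (2)·R1: [0, 0, 0]
R4 ← R4 + R1: [0, 0, 0]
Echelon form has 1 nonzero row, so rank(B) = 1.
The column space has dimension equal to the rank: 1.

1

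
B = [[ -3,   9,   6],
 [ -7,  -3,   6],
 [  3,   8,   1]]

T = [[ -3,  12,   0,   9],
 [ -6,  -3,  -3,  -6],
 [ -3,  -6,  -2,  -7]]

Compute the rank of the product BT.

First compute BT:
[[-63, -99, -39, -123],
 [ 21, -111,  -3, -87],
 [-60,   6, -26, -28]]
Now row reduce the product.
R2 ← R2 + (1/3)·R1: [0, -144, -16, -128]
R3 ← R3 − (20/21)·R1: [0, 702/7, 78/7, 624/7]
R3 ← R3 + (39/56)·R2: [0, 0, 0, 0]
2 nonzero rows, so rank(BT) = 2.

2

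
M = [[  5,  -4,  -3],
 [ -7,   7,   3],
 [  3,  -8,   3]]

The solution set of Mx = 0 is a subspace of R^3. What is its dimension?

Row reduce to echelon form.
R2 ← R2 + (7/5)·R1: [0, 7/5, -6/5]
R3 ← R3 − (3/5)·R1: [0, -28/5, 24/5]
R3 ← R3 + (4)·R2: [0, 0, 0]
2 nonzero rows, so rank(M) = 2.
M has 3 columns; by rank–nullity, nullity = 3 − 2 = 1.

1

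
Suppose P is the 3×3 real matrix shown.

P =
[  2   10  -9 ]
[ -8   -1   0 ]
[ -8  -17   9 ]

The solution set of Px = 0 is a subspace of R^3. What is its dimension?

Row reduce to echelon form.
R2 ← R2 + (4)·R1: [0, 39, -36]
R3 ← R3 + (4)·R1: [0, 23, -27]
R3 ← R3 − (23/39)·R2: [0, 0, -75/13]
3 nonzero rows, so rank(P) = 3.
P has 3 columns; by rank–nullity, nullity = 3 − 3 = 0.

0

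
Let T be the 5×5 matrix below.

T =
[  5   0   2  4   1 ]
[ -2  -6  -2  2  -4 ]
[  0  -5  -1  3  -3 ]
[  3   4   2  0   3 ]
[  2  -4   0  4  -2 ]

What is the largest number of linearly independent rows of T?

Row reduce to echelon form.
R2 ← R2 + (2/5)·R1: [0, -6, -6/5, 18/5, -18/5]
R4 ← R4 − (3/5)·R1: [0, 4, 4/5, -12/5, 12/5]
R5 ← R5 − (2/5)·R1: [0, -4, -4/5, 12/5, -12/5]
R3 ← R3 − (5/6)·R2: [0, 0, 0, 0, 0]
R4 ← R4 + (2/3)·R2: [0, 0, 0, 0, 0]
R5 ← R5 − (2/3)·R2: [0, 0, 0, 0, 0]
Echelon form has 2 nonzero rows, so rank(T) = 2.
The rank gives the maximum number of linearly independent rows: 2.

2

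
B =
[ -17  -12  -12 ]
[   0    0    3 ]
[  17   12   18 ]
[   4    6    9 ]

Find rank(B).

3

Row reduce to echelon form.
R3 ← R3 + R1: [0, 0, 6]
R4 ← R4 + (4/17)·R1: [0, 54/17, 105/17]
Swap R2 ↔ R4
R4 ← R4 − (1/2)·R3: [0, 0, 0]
Echelon form has 3 nonzero rows, so rank(B) = 3.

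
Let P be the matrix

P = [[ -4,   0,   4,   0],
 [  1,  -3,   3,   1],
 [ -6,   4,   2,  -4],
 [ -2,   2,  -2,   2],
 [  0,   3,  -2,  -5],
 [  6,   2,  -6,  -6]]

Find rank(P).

Row reduce to echelon form.
R2 ← R2 + (1/4)·R1: [0, -3, 4, 1]
R3 ← R3 − (3/2)·R1: [0, 4, -4, -4]
R4 ← R4 − (1/2)·R1: [0, 2, -4, 2]
R6 ← R6 + (3/2)·R1: [0, 2, 0, -6]
R3 ← R3 + (4/3)·R2: [0, 0, 4/3, -8/3]
R4 ← R4 + (2/3)·R2: [0, 0, -4/3, 8/3]
R5 ← R5 + R2: [0, 0, 2, -4]
R6 ← R6 + (2/3)·R2: [0, 0, 8/3, -16/3]
R4 ← R4 + R3: [0, 0, 0, 0]
R5 ← R5 − (3/2)·R3: [0, 0, 0, 0]
R6 ← R6 − (2)·R3: [0, 0, 0, 0]
Echelon form has 3 nonzero rows, so rank(P) = 3.

3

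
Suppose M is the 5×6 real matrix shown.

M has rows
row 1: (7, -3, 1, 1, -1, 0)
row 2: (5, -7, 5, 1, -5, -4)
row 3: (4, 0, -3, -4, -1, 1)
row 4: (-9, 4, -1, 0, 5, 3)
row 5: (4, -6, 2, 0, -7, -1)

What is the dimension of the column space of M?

5

Row reduce to echelon form.
R2 ← R2 − (5/7)·R1: [0, -34/7, 30/7, 2/7, -30/7, -4]
R3 ← R3 − (4/7)·R1: [0, 12/7, -25/7, -32/7, -3/7, 1]
R4 ← R4 + (9/7)·R1: [0, 1/7, 2/7, 9/7, 26/7, 3]
R5 ← R5 − (4/7)·R1: [0, -30/7, 10/7, -4/7, -45/7, -1]
R3 ← R3 + (6/17)·R2: [0, 0, -35/17, -76/17, -33/17, -7/17]
R4 ← R4 + (1/34)·R2: [0, 0, 7/17, 22/17, 61/17, 49/17]
R5 ← R5 − (15/17)·R2: [0, 0, -40/17, -14/17, -45/17, 43/17]
R4 ← R4 + (1/5)·R3: [0, 0, 0, 2/5, 16/5, 14/5]
R5 ← R5 − (8/7)·R3: [0, 0, 0, 30/7, -3/7, 3]
R5 ← R5 − (75/7)·R4: [0, 0, 0, 0, -243/7, -27]
Echelon form has 5 nonzero rows, so rank(M) = 5.
The column space has dimension equal to the rank: 5.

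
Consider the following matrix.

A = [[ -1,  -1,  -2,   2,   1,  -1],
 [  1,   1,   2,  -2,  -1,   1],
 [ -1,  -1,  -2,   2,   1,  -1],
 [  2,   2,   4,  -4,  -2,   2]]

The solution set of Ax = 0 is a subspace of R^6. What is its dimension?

5

Row reduce to echelon form.
R2 ← R2 + R1: [0, 0, 0, 0, 0, 0]
R3 ← R3 − R1: [0, 0, 0, 0, 0, 0]
R4 ← R4 + (2)·R1: [0, 0, 0, 0, 0, 0]
1 nonzero row, so rank(A) = 1.
A has 6 columns; by rank–nullity, nullity = 6 − 1 = 5.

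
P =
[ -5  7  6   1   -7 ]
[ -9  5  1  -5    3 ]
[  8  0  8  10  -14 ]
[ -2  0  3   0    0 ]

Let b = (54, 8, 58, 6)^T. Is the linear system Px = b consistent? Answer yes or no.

Row reduce the augmented matrix [P | b].
R2 ← R2 − (9/5)·R1: [0, -38/5, -49/5, -34/5, 78/5, -446/5]
R3 ← R3 + (8/5)·R1: [0, 56/5, 88/5, 58/5, -126/5, 722/5]
R4 ← R4 − (2/5)·R1: [0, -14/5, 3/5, -2/5, 14/5, -78/5]
R3 ← R3 + (28/19)·R2: [0, 0, 60/19, 30/19, -42/19, 246/19]
R4 ← R4 − (7/19)·R2: [0, 0, 80/19, 40/19, -56/19, 328/19]
R4 ← R4 − (4/3)·R3: [0, 0, 0, 0, 0, 0]
The echelon form has 3 nonzero rows, and every pivot lies in the first 5 columns, so rank(P) = rank([P|b]) = 3.
The system is consistent.

yes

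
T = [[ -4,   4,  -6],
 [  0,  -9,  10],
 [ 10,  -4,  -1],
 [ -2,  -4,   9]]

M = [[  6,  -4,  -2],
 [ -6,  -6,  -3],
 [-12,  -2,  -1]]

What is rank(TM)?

First compute TM:
[[ 24,   4,   2],
 [-66,  34,  17],
 [ 96, -14,  -7],
 [-96,  14,   7]]
Now row reduce the product.
R2 ← R2 + (11/4)·R1: [0, 45, 45/2]
R3 ← R3 − (4)·R1: [0, -30, -15]
R4 ← R4 + (4)·R1: [0, 30, 15]
R3 ← R3 + (2/3)·R2: [0, 0, 0]
R4 ← R4 − (2/3)·R2: [0, 0, 0]
2 nonzero rows, so rank(TM) = 2.

2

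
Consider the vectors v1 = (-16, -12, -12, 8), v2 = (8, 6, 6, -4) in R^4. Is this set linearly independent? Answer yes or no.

Form the matrix with these vectors as rows and row reduce.
R2 ← R2 + (1/2)·R1: [0, 0, 0, 0]
1 nonzero row, so the 2 vectors span a space of dimension 1.
Since 1 < 2, the vectors are linearly dependent.

no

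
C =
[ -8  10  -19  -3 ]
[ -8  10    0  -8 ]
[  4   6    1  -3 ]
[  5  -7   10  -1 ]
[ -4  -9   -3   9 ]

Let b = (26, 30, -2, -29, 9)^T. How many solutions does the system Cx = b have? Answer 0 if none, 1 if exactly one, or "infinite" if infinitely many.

Row reduce the augmented matrix [C | b].
R2 ← R2 − R1: [0, 0, 19, -5, 4]
R3 ← R3 + (1/2)·R1: [0, 11, -17/2, -9/2, 11]
R4 ← R4 + (5/8)·R1: [0, -3/4, -15/8, -23/8, -51/4]
R5 ← R5 − (1/2)·R1: [0, -14, 13/2, 21/2, -4]
Swap R2 ↔ R3
R4 ← R4 + (3/44)·R2: [0, 0, -27/11, -35/11, -12]
R5 ← R5 + (14/11)·R2: [0, 0, -95/22, 105/22, 10]
R4 ← R4 + (27/209)·R3: [0, 0, 0, -800/209, -2400/209]
R5 ← R5 + (5/22)·R3: [0, 0, 0, 40/11, 120/11]
R5 ← R5 + (19/20)·R4: [0, 0, 0, 0, 0]
The echelon form has 4 nonzero rows, and every pivot lies in the first 4 columns, so rank(C) = rank([C|b]) = 4.
The system is consistent.
rank = 4 = number of unknowns, so the solution is unique.

1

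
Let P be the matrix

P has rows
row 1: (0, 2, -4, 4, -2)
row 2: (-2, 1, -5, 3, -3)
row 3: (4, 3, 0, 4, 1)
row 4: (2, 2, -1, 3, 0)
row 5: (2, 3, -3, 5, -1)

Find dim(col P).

2

Row reduce to echelon form.
Swap R1 ↔ R2
R3 ← R3 + (2)·R1: [0, 5, -10, 10, -5]
R4 ← R4 + R1: [0, 3, -6, 6, -3]
R5 ← R5 + R1: [0, 4, -8, 8, -4]
R3 ← R3 − (5/2)·R2: [0, 0, 0, 0, 0]
R4 ← R4 − (3/2)·R2: [0, 0, 0, 0, 0]
R5 ← R5 − (2)·R2: [0, 0, 0, 0, 0]
Echelon form has 2 nonzero rows, so rank(P) = 2.
The column space has dimension equal to the rank: 2.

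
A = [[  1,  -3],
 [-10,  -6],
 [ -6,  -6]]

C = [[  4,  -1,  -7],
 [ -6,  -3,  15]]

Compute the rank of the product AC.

First compute AC:
[[ 22,   8, -52],
 [ -4,  28, -20],
 [ 12,  24, -48]]
Now row reduce the product.
R2 ← R2 + (2/11)·R1: [0, 324/11, -324/11]
R3 ← R3 − (6/11)·R1: [0, 216/11, -216/11]
R3 ← R3 − (2/3)·R2: [0, 0, 0]
2 nonzero rows, so rank(AC) = 2.

2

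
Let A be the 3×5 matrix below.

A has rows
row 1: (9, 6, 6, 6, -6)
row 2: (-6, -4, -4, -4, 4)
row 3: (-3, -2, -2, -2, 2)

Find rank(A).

Row reduce to echelon form.
R2 ← R2 + (2/3)·R1: [0, 0, 0, 0, 0]
R3 ← R3 + (1/3)·R1: [0, 0, 0, 0, 0]
Echelon form has 1 nonzero row, so rank(A) = 1.

1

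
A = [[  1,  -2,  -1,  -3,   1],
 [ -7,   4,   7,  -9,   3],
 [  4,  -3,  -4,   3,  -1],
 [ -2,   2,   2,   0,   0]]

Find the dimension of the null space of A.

Row reduce to echelon form.
R2 ← R2 + (7)·R1: [0, -10, 0, -30, 10]
R3 ← R3 − (4)·R1: [0, 5, 0, 15, -5]
R4 ← R4 + (2)·R1: [0, -2, 0, -6, 2]
R3 ← R3 + (1/2)·R2: [0, 0, 0, 0, 0]
R4 ← R4 − (1/5)·R2: [0, 0, 0, 0, 0]
2 nonzero rows, so rank(A) = 2.
A has 5 columns; by rank–nullity, nullity = 5 − 2 = 3.

3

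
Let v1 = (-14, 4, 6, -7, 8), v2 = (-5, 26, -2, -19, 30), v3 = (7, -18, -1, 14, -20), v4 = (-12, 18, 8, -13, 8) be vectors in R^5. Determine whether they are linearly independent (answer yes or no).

Form the matrix with these vectors as rows and row reduce.
R2 ← R2 − (5/14)·R1: [0, 172/7, -29/7, -33/2, 190/7]
R3 ← R3 + (1/2)·R1: [0, -16, 2, 21/2, -16]
R4 ← R4 − (6/7)·R1: [0, 102/7, 20/7, -7, 8/7]
R3 ← R3 + (28/43)·R2: [0, 0, -30/43, -21/86, 72/43]
R4 ← R4 − (51/86)·R2: [0, 0, 457/86, 479/172, -643/43]
R4 ← R4 + (457/60)·R3: [0, 0, 0, 37/40, -11/5]
4 nonzero rows, so the 4 vectors span a space of dimension 4.
Since 4 = 4, the vectors are linearly independent.

yes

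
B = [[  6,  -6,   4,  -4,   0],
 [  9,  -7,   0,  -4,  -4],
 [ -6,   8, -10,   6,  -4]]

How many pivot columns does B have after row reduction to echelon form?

2

Row reduce to echelon form.
R2 ← R2 − (3/2)·R1: [0, 2, -6, 2, -4]
R3 ← R3 + R1: [0, 2, -6, 2, -4]
R3 ← R3 − R2: [0, 0, 0, 0, 0]
Echelon form has 2 nonzero rows, so rank(B) = 2.
Each nonzero row contributes one pivot column: 2 pivot columns.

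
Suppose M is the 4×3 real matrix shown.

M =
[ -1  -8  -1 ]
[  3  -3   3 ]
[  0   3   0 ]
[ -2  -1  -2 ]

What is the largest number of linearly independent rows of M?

2

Row reduce to echelon form.
R2 ← R2 + (3)·R1: [0, -27, 0]
R4 ← R4 − (2)·R1: [0, 15, 0]
R3 ← R3 + (1/9)·R2: [0, 0, 0]
R4 ← R4 + (5/9)·R2: [0, 0, 0]
Echelon form has 2 nonzero rows, so rank(M) = 2.
The rank gives the maximum number of linearly independent rows: 2.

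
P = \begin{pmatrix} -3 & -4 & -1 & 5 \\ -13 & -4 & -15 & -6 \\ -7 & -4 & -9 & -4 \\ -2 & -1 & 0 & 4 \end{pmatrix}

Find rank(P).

Row reduce to echelon form.
R2 ← R2 − (13/3)·R1: [0, 40/3, -32/3, -83/3]
R3 ← R3 − (7/3)·R1: [0, 16/3, -20/3, -47/3]
R4 ← R4 − (2/3)·R1: [0, 5/3, 2/3, 2/3]
R3 ← R3 − (2/5)·R2: [0, 0, -12/5, -23/5]
R4 ← R4 − (1/8)·R2: [0, 0, 2, 33/8]
R4 ← R4 + (5/6)·R3: [0, 0, 0, 7/24]
Echelon form has 4 nonzero rows, so rank(P) = 4.

4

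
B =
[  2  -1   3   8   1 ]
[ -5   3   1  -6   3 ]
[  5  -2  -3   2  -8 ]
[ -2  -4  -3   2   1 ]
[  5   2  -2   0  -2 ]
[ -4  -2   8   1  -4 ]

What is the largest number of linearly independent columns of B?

5

Row reduce to echelon form.
R2 ← R2 + (5/2)·R1: [0, 1/2, 17/2, 14, 11/2]
R3 ← R3 − (5/2)·R1: [0, 1/2, -21/2, -18, -21/2]
R4 ← R4 + R1: [0, -5, 0, 10, 2]
R5 ← R5 − (5/2)·R1: [0, 9/2, -19/2, -20, -9/2]
R6 ← R6 + (2)·R1: [0, -4, 14, 17, -2]
R3 ← R3 − R2: [0, 0, -19, -32, -16]
R4 ← R4 + (10)·R2: [0, 0, 85, 150, 57]
R5 ← R5 − (9)·R2: [0, 0, -86, -146, -54]
R6 ← R6 + (8)·R2: [0, 0, 82, 129, 42]
R4 ← R4 + (85/19)·R3: [0, 0, 0, 130/19, -277/19]
R5 ← R5 − (86/19)·R3: [0, 0, 0, -22/19, 350/19]
R6 ← R6 + (82/19)·R3: [0, 0, 0, -173/19, -514/19]
R5 ← R5 + (11/65)·R4: [0, 0, 0, 0, 1037/65]
R6 ← R6 + (173/130)·R4: [0, 0, 0, 0, -6039/130]
R6 ← R6 + (99/34)·R5: [0, 0, 0, 0, 0]
Echelon form has 5 nonzero rows, so rank(B) = 5.
The rank gives the maximum number of linearly independent columns: 5.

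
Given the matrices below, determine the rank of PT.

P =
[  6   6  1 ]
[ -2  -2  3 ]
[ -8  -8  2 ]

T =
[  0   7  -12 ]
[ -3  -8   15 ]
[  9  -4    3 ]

First compute PT:
[[ -9, -10,  21],
 [ 33, -10,   3],
 [ 42,   0, -18]]
Now row reduce the product.
R2 ← R2 + (11/3)·R1: [0, -140/3, 80]
R3 ← R3 + (14/3)·R1: [0, -140/3, 80]
R3 ← R3 − R2: [0, 0, 0]
2 nonzero rows, so rank(PT) = 2.

2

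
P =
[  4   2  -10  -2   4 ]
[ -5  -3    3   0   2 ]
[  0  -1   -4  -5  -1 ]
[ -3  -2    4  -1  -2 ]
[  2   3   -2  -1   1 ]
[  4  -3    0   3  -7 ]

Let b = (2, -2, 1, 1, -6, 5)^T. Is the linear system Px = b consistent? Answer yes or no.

no

Row reduce the augmented matrix [P | b].
R2 ← R2 + (5/4)·R1: [0, -1/2, -19/2, -5/2, 7, 1/2]
R4 ← R4 + (3/4)·R1: [0, -1/2, -7/2, -5/2, 1, 5/2]
R5 ← R5 − (1/2)·R1: [0, 2, 3, 0, -1, -7]
R6 ← R6 − R1: [0, -5, 10, 5, -11, 3]
R3 ← R3 − (2)·R2: [0, 0, 15, 0, -15, 0]
R4 ← R4 − R2: [0, 0, 6, 0, -6, 2]
R5 ← R5 + (4)·R2: [0, 0, -35, -10, 27, -5]
R6 ← R6 − (10)·R2: [0, 0, 105, 30, -81, -2]
R4 ← R4 − (2/5)·R3: [0, 0, 0, 0, 0, 2]
R5 ← R5 + (7/3)·R3: [0, 0, 0, -10, -8, -5]
R6 ← R6 − (7)·R3: [0, 0, 0, 30, 24, -2]
Swap R4 ↔ R5
R6 ← R6 + (3)·R4: [0, 0, 0, 0, 0, -17]
R6 ← R6 + (17/2)·R5: [0, 0, 0, 0, 0, 0]
The echelon form has 5 nonzero rows; the last pivot sits in the augmented column, so rank(P) = 4 but rank([P|b]) = 5.
Since the ranks differ, the system is inconsistent.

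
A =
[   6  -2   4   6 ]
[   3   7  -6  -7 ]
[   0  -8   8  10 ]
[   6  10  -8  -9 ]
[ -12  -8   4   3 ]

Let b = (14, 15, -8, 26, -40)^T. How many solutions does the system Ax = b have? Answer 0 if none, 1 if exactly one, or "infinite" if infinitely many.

Row reduce the augmented matrix [A | b].
R2 ← R2 − (1/2)·R1: [0, 8, -8, -10, 8]
R4 ← R4 − R1: [0, 12, -12, -15, 12]
R5 ← R5 + (2)·R1: [0, -12, 12, 15, -12]
R3 ← R3 + R2: [0, 0, 0, 0, 0]
R4 ← R4 − (3/2)·R2: [0, 0, 0, 0, 0]
R5 ← R5 + (3/2)·R2: [0, 0, 0, 0, 0]
The echelon form has 2 nonzero rows, and every pivot lies in the first 4 columns, so rank(A) = rank([A|b]) = 2.
The system is consistent.
rank = 2 < 4 unknowns, so there are infinitely many solutions.

infinite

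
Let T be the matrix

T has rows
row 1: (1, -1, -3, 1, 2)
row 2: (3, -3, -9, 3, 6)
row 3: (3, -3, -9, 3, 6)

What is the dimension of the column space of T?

1

Row reduce to echelon form.
R2 ← R2 − (3)·R1: [0, 0, 0, 0, 0]
R3 ← R3 − (3)·R1: [0, 0, 0, 0, 0]
Echelon form has 1 nonzero row, so rank(T) = 1.
The column space has dimension equal to the rank: 1.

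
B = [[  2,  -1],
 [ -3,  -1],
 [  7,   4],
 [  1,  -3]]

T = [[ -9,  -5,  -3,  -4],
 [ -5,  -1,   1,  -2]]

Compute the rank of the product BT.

First compute BT:
[[-13,  -9,  -7,  -6],
 [ 32,  16,   8,  14],
 [-83, -39, -17, -36],
 [  6,  -2,  -6,   2]]
Now row reduce the product.
R2 ← R2 + (32/13)·R1: [0, -80/13, -120/13, -10/13]
R3 ← R3 − (83/13)·R1: [0, 240/13, 360/13, 30/13]
R4 ← R4 + (6/13)·R1: [0, -80/13, -120/13, -10/13]
R3 ← R3 + (3)·R2: [0, 0, 0, 0]
R4 ← R4 − R2: [0, 0, 0, 0]
2 nonzero rows, so rank(BT) = 2.

2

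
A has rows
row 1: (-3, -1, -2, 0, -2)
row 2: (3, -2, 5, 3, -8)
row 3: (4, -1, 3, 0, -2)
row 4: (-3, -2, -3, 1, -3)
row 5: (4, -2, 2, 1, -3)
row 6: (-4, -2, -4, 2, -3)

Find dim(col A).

Row reduce to echelon form.
R2 ← R2 + R1: [0, -3, 3, 3, -10]
R3 ← R3 + (4/3)·R1: [0, -7/3, 1/3, 0, -14/3]
R4 ← R4 − R1: [0, -1, -1, 1, -1]
R5 ← R5 + (4/3)·R1: [0, -10/3, -2/3, 1, -17/3]
R6 ← R6 − (4/3)·R1: [0, -2/3, -4/3, 2, -1/3]
R3 ← R3 − (7/9)·R2: [0, 0, -2, -7/3, 28/9]
R4 ← R4 − (1/3)·R2: [0, 0, -2, 0, 7/3]
R5 ← R5 − (10/9)·R2: [0, 0, -4, -7/3, 49/9]
R6 ← R6 − (2/9)·R2: [0, 0, -2, 4/3, 17/9]
R4 ← R4 − R3: [0, 0, 0, 7/3, -7/9]
R5 ← R5 − (2)·R3: [0, 0, 0, 7/3, -7/9]
R6 ← R6 − R3: [0, 0, 0, 11/3, -11/9]
R5 ← R5 − R4: [0, 0, 0, 0, 0]
R6 ← R6 − (11/7)·R4: [0, 0, 0, 0, 0]
Echelon form has 4 nonzero rows, so rank(A) = 4.
The column space has dimension equal to the rank: 4.

4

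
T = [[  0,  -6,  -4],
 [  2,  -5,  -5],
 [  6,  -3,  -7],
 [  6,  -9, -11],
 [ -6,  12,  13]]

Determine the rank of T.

Row reduce to echelon form.
Swap R1 ↔ R2
R3 ← R3 − (3)·R1: [0, 12, 8]
R4 ← R4 − (3)·R1: [0, 6, 4]
R5 ← R5 + (3)·R1: [0, -3, -2]
R3 ← R3 + (2)·R2: [0, 0, 0]
R4 ← R4 + R2: [0, 0, 0]
R5 ← R5 − (1/2)·R2: [0, 0, 0]
Echelon form has 2 nonzero rows, so rank(T) = 2.

2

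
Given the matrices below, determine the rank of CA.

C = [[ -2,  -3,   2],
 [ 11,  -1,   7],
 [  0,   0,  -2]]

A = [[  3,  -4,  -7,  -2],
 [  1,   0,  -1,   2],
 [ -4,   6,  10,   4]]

2

First compute CA:
[[-17,  20,  37,   6],
 [  4,  -2,  -6,   4],
 [  8, -12, -20,  -8]]
Now row reduce the product.
R2 ← R2 + (4/17)·R1: [0, 46/17, 46/17, 92/17]
R3 ← R3 + (8/17)·R1: [0, -44/17, -44/17, -88/17]
R3 ← R3 + (22/23)·R2: [0, 0, 0, 0]
2 nonzero rows, so rank(CA) = 2.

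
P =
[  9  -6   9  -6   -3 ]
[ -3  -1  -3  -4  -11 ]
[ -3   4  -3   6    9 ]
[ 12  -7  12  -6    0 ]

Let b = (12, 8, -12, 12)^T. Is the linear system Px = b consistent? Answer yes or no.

Row reduce the augmented matrix [P | b].
R2 ← R2 + (1/3)·R1: [0, -3, 0, -6, -12, 12]
R3 ← R3 + (1/3)·R1: [0, 2, 0, 4, 8, -8]
R4 ← R4 − (4/3)·R1: [0, 1, 0, 2, 4, -4]
R3 ← R3 + (2/3)·R2: [0, 0, 0, 0, 0, 0]
R4 ← R4 + (1/3)·R2: [0, 0, 0, 0, 0, 0]
The echelon form has 2 nonzero rows, and every pivot lies in the first 5 columns, so rank(P) = rank([P|b]) = 2.
The system is consistent.

yes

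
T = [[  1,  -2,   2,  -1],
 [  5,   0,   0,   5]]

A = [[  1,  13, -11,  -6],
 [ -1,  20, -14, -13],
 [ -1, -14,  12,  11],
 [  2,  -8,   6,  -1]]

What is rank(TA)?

First compute TA:
[[ -1, -47,  35,  43],
 [ 15,  25, -25, -35]]
Now row reduce the product.
R2 ← R2 + (15)·R1: [0, -680, 500, 610]
2 nonzero rows, so rank(TA) = 2.

2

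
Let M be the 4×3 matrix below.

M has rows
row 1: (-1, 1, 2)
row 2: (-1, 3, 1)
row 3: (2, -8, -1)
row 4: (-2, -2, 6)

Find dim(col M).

2

Row reduce to echelon form.
R2 ← R2 − R1: [0, 2, -1]
R3 ← R3 + (2)·R1: [0, -6, 3]
R4 ← R4 − (2)·R1: [0, -4, 2]
R3 ← R3 + (3)·R2: [0, 0, 0]
R4 ← R4 + (2)·R2: [0, 0, 0]
Echelon form has 2 nonzero rows, so rank(M) = 2.
The column space has dimension equal to the rank: 2.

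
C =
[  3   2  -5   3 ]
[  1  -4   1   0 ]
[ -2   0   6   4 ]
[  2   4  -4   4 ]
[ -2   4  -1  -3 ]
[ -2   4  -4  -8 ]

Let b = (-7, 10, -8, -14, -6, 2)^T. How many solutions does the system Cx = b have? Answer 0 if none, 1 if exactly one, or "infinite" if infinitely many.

Row reduce the augmented matrix [C | b].
R2 ← R2 − (1/3)·R1: [0, -14/3, 8/3, -1, 37/3]
R3 ← R3 + (2/3)·R1: [0, 4/3, 8/3, 6, -38/3]
R4 ← R4 − (2/3)·R1: [0, 8/3, -2/3, 2, -28/3]
R5 ← R5 + (2/3)·R1: [0, 16/3, -13/3, -1, -32/3]
R6 ← R6 + (2/3)·R1: [0, 16/3, -22/3, -6, -8/3]
R3 ← R3 + (2/7)·R2: [0, 0, 24/7, 40/7, -64/7]
R4 ← R4 + (4/7)·R2: [0, 0, 6/7, 10/7, -16/7]
R5 ← R5 + (8/7)·R2: [0, 0, -9/7, -15/7, 24/7]
R6 ← R6 + (8/7)·R2: [0, 0, -30/7, -50/7, 80/7]
R4 ← R4 − (1/4)·R3: [0, 0, 0, 0, 0]
R5 ← R5 + (3/8)·R3: [0, 0, 0, 0, 0]
R6 ← R6 + (5/4)·R3: [0, 0, 0, 0, 0]
The echelon form has 3 nonzero rows, and every pivot lies in the first 4 columns, so rank(C) = rank([C|b]) = 3.
The system is consistent.
rank = 3 < 4 unknowns, so there are infinitely many solutions.

infinite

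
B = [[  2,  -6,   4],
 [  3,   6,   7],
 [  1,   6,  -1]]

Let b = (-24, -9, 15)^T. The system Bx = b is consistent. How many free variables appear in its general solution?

0

Row reduce the augmented matrix [B | b].
R2 ← R2 − (3/2)·R1: [0, 15, 1, 27]
R3 ← R3 − (1/2)·R1: [0, 9, -3, 27]
R3 ← R3 − (3/5)·R2: [0, 0, -18/5, 54/5]
The echelon form has 3 nonzero rows, and every pivot lies in the first 3 columns, so rank(B) = rank([B|b]) = 3.
The system is consistent.
Free variables = (unknowns) − (rank) = 3 − 3 = 0.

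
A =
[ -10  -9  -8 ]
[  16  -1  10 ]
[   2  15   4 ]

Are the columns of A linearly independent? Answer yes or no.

Row reduce A to echelon form.
R2 ← R2 + (8/5)·R1: [0, -77/5, -14/5]
R3 ← R3 + (1/5)·R1: [0, 66/5, 12/5]
R3 ← R3 + (6/7)·R2: [0, 0, 0]
2 pivots among 3 columns.
Only 2 < 3 pivot columns, so the columns are linearly dependent.

no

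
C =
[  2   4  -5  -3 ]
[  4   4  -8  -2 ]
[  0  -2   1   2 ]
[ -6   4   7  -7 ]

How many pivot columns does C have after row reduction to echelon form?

Row reduce to echelon form.
R2 ← R2 − (2)·R1: [0, -4, 2, 4]
R4 ← R4 + (3)·R1: [0, 16, -8, -16]
R3 ← R3 − (1/2)·R2: [0, 0, 0, 0]
R4 ← R4 + (4)·R2: [0, 0, 0, 0]
Echelon form has 2 nonzero rows, so rank(C) = 2.
Each nonzero row contributes one pivot column: 2 pivot columns.

2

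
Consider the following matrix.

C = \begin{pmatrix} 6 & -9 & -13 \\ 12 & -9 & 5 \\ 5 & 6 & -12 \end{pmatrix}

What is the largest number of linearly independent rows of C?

3

Row reduce to echelon form.
R2 ← R2 − (2)·R1: [0, 9, 31]
R3 ← R3 − (5/6)·R1: [0, 27/2, -7/6]
R3 ← R3 − (3/2)·R2: [0, 0, -143/3]
Echelon form has 3 nonzero rows, so rank(C) = 3.
The rank gives the maximum number of linearly independent rows: 3.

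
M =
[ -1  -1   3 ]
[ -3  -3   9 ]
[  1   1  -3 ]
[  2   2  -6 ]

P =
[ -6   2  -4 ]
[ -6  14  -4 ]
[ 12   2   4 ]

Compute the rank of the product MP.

1

First compute MP:
[[ 48, -10,  20],
 [144, -30,  60],
 [-48,  10, -20],
 [-96,  20, -40]]
Now row reduce the product.
R2 ← R2 − (3)·R1: [0, 0, 0]
R3 ← R3 + R1: [0, 0, 0]
R4 ← R4 + (2)·R1: [0, 0, 0]
1 nonzero row, so rank(MP) = 1.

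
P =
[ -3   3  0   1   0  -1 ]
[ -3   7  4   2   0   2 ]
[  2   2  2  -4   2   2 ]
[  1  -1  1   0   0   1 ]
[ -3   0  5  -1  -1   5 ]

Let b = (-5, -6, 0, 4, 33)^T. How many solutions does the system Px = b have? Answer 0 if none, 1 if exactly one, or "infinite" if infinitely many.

Row reduce the augmented matrix [P | b].
R2 ← R2 − R1: [0, 4, 4, 1, 0, 3, -1]
R3 ← R3 + (2/3)·R1: [0, 4, 2, -10/3, 2, 4/3, -10/3]
R4 ← R4 + (1/3)·R1: [0, 0, 1, 1/3, 0, 2/3, 7/3]
R5 ← R5 − R1: [0, -3, 5, -2, -1, 6, 38]
R3 ← R3 − R2: [0, 0, -2, -13/3, 2, -5/3, -7/3]
R5 ← R5 + (3/4)·R2: [0, 0, 8, -5/4, -1, 33/4, 149/4]
R4 ← R4 + (1/2)·R3: [0, 0, 0, -11/6, 1, -1/6, 7/6]
R5 ← R5 + (4)·R3: [0, 0, 0, -223/12, 7, 19/12, 335/12]
R5 ← R5 − (223/22)·R4: [0, 0, 0, 0, -69/22, 36/11, 177/11]
The echelon form has 5 nonzero rows, and every pivot lies in the first 6 columns, so rank(P) = rank([P|b]) = 5.
The system is consistent.
rank = 5 < 6 unknowns, so there are infinitely many solutions.

infinite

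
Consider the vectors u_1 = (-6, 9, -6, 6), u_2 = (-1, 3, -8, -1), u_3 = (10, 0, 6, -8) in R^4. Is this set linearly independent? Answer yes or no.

Form the matrix with these vectors as rows and row reduce.
R2 ← R2 − (1/6)·R1: [0, 3/2, -7, -2]
R3 ← R3 + (5/3)·R1: [0, 15, -4, 2]
R3 ← R3 − (10)·R2: [0, 0, 66, 22]
3 nonzero rows, so the 3 vectors span a space of dimension 3.
Since 3 = 3, the vectors are linearly independent.

yes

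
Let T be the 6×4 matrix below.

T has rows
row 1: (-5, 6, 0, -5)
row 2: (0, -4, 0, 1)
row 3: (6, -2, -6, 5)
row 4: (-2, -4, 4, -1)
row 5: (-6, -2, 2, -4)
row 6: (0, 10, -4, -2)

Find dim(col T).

Row reduce to echelon form.
R3 ← R3 + (6/5)·R1: [0, 26/5, -6, -1]
R4 ← R4 − (2/5)·R1: [0, -32/5, 4, 1]
R5 ← R5 − (6/5)·R1: [0, -46/5, 2, 2]
R3 ← R3 + (13/10)·R2: [0, 0, -6, 3/10]
R4 ← R4 − (8/5)·R2: [0, 0, 4, -3/5]
R5 ← R5 − (23/10)·R2: [0, 0, 2, -3/10]
R6 ← R6 + (5/2)·R2: [0, 0, -4, 1/2]
R4 ← R4 + (2/3)·R3: [0, 0, 0, -2/5]
R5 ← R5 + (1/3)·R3: [0, 0, 0, -1/5]
R6 ← R6 − (2/3)·R3: [0, 0, 0, 3/10]
R5 ← R5 − (1/2)·R4: [0, 0, 0, 0]
R6 ← R6 + (3/4)·R4: [0, 0, 0, 0]
Echelon form has 4 nonzero rows, so rank(T) = 4.
The column space has dimension equal to the rank: 4.

4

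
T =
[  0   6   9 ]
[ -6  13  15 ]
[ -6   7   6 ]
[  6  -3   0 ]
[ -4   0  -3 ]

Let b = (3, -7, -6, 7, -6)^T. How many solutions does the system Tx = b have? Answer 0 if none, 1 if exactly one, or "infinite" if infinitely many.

0

Row reduce the augmented matrix [T | b].
Swap R1 ↔ R2
R3 ← R3 − R1: [0, -6, -9, 1]
R4 ← R4 + R1: [0, 10, 15, 0]
R5 ← R5 − (2/3)·R1: [0, -26/3, -13, -4/3]
R3 ← R3 + R2: [0, 0, 0, 4]
R4 ← R4 − (5/3)·R2: [0, 0, 0, -5]
R5 ← R5 + (13/9)·R2: [0, 0, 0, 3]
R4 ← R4 + (5/4)·R3: [0, 0, 0, 0]
R5 ← R5 − (3/4)·R3: [0, 0, 0, 0]
The echelon form has 3 nonzero rows; the last pivot sits in the augmented column, so rank(T) = 2 but rank([T|b]) = 3.
Since the ranks differ, the system is inconsistent.
It has no solutions.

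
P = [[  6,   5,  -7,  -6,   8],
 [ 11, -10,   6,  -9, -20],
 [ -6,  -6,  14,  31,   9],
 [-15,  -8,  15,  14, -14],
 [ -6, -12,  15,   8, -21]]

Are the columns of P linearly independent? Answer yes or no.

Row reduce P to echelon form.
R2 ← R2 − (11/6)·R1: [0, -115/6, 113/6, 2, -104/3]
R3 ← R3 + R1: [0, -1, 7, 25, 17]
R4 ← R4 + (5/2)·R1: [0, 9/2, -5/2, -1, 6]
R5 ← R5 + R1: [0, -7, 8, 2, -13]
R3 ← R3 − (6/115)·R2: [0, 0, 692/115, 2863/115, 2163/115]
R4 ← R4 + (27/115)·R2: [0, 0, 221/115, -61/115, -246/115]
R5 ← R5 − (42/115)·R2: [0, 0, 129/115, 146/115, -39/115]
R4 ← R4 − (221/692)·R3: [0, 0, 0, -5869/692, -5637/692]
R5 ← R5 − (129/692)·R3: [0, 0, 0, -2333/692, -2661/692]
R5 ← R5 − (2333/5869)·R4: [0, 0, 0, 0, -3564/5869]
5 pivots among 5 columns.
Every column is a pivot column, so the columns are linearly independent.

yes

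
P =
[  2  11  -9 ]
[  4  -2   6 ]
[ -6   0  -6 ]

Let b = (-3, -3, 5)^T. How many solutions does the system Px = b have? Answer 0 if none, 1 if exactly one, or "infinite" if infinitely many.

0

Row reduce the augmented matrix [P | b].
R2 ← R2 − (2)·R1: [0, -24, 24, 3]
R3 ← R3 + (3)·R1: [0, 33, -33, -4]
R3 ← R3 + (11/8)·R2: [0, 0, 0, 1/8]
The echelon form has 3 nonzero rows; the last pivot sits in the augmented column, so rank(P) = 2 but rank([P|b]) = 3.
Since the ranks differ, the system is inconsistent.
It has no solutions.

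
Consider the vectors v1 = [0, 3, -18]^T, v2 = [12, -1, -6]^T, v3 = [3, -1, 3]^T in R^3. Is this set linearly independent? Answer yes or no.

no

Form the matrix with these vectors as rows and row reduce.
Swap R1 ↔ R2
R3 ← R3 − (1/4)·R1: [0, -3/4, 9/2]
R3 ← R3 + (1/4)·R2: [0, 0, 0]
2 nonzero rows, so the 3 vectors span a space of dimension 2.
Since 2 < 3, the vectors are linearly dependent.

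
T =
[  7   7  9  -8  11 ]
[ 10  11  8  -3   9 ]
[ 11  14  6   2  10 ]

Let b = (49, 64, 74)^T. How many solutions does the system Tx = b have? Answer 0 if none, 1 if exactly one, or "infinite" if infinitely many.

infinite

Row reduce the augmented matrix [T | b].
R2 ← R2 − (10/7)·R1: [0, 1, -34/7, 59/7, -47/7, -6]
R3 ← R3 − (11/7)·R1: [0, 3, -57/7, 102/7, -51/7, -3]
R3 ← R3 − (3)·R2: [0, 0, 45/7, -75/7, 90/7, 15]
The echelon form has 3 nonzero rows, and every pivot lies in the first 5 columns, so rank(T) = rank([T|b]) = 3.
The system is consistent.
rank = 3 < 5 unknowns, so there are infinitely many solutions.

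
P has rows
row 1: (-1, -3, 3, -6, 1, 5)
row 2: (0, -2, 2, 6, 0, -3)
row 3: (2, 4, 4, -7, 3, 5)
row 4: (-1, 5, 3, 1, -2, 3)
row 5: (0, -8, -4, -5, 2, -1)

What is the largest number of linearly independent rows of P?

Row reduce to echelon form.
R3 ← R3 + (2)·R1: [0, -2, 10, -19, 5, 15]
R4 ← R4 − R1: [0, 8, 0, 7, -3, -2]
R3 ← R3 − R2: [0, 0, 8, -25, 5, 18]
R4 ← R4 + (4)·R2: [0, 0, 8, 31, -3, -14]
R5 ← R5 − (4)·R2: [0, 0, -12, -29, 2, 11]
R4 ← R4 − R3: [0, 0, 0, 56, -8, -32]
R5 ← R5 + (3/2)·R3: [0, 0, 0, -133/2, 19/2, 38]
R5 ← R5 + (19/16)·R4: [0, 0, 0, 0, 0, 0]
Echelon form has 4 nonzero rows, so rank(P) = 4.
The rank gives the maximum number of linearly independent rows: 4.

4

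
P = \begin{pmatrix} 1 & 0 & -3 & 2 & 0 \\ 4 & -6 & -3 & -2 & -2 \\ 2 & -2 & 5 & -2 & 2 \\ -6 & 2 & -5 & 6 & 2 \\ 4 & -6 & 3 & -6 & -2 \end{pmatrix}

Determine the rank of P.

4

Row reduce to echelon form.
R2 ← R2 − (4)·R1: [0, -6, 9, -10, -2]
R3 ← R3 − (2)·R1: [0, -2, 11, -6, 2]
R4 ← R4 + (6)·R1: [0, 2, -23, 18, 2]
R5 ← R5 − (4)·R1: [0, -6, 15, -14, -2]
R3 ← R3 − (1/3)·R2: [0, 0, 8, -8/3, 8/3]
R4 ← R4 + (1/3)·R2: [0, 0, -20, 44/3, 4/3]
R5 ← R5 − R2: [0, 0, 6, -4, 0]
R4 ← R4 + (5/2)·R3: [0, 0, 0, 8, 8]
R5 ← R5 − (3/4)·R3: [0, 0, 0, -2, -2]
R5 ← R5 + (1/4)·R4: [0, 0, 0, 0, 0]
Echelon form has 4 nonzero rows, so rank(P) = 4.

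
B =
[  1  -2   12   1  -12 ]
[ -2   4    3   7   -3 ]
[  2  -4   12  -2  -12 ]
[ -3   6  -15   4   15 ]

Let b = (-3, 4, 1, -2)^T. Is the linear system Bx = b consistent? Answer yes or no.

Row reduce the augmented matrix [B | b].
R2 ← R2 + (2)·R1: [0, 0, 27, 9, -27, -2]
R3 ← R3 − (2)·R1: [0, 0, -12, -4, 12, 7]
R4 ← R4 + (3)·R1: [0, 0, 21, 7, -21, -11]
R3 ← R3 + (4/9)·R2: [0, 0, 0, 0, 0, 55/9]
R4 ← R4 − (7/9)·R2: [0, 0, 0, 0, 0, -85/9]
R4 ← R4 + (17/11)·R3: [0, 0, 0, 0, 0, 0]
The echelon form has 3 nonzero rows; the last pivot sits in the augmented column, so rank(B) = 2 but rank([B|b]) = 3.
Since the ranks differ, the system is inconsistent.

no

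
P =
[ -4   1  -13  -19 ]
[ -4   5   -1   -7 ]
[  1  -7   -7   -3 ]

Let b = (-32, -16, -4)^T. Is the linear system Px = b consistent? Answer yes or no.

Row reduce the augmented matrix [P | b].
R2 ← R2 − R1: [0, 4, 12, 12, 16]
R3 ← R3 + (1/4)·R1: [0, -27/4, -41/4, -31/4, -12]
R3 ← R3 + (27/16)·R2: [0, 0, 10, 25/2, 15]
The echelon form has 3 nonzero rows, and every pivot lies in the first 4 columns, so rank(P) = rank([P|b]) = 3.
The system is consistent.

yes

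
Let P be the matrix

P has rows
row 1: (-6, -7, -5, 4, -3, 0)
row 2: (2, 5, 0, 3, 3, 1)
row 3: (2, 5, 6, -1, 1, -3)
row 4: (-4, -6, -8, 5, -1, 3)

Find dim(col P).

Row reduce to echelon form.
R2 ← R2 + (1/3)·R1: [0, 8/3, -5/3, 13/3, 2, 1]
R3 ← R3 + (1/3)·R1: [0, 8/3, 13/3, 1/3, 0, -3]
R4 ← R4 − (2/3)·R1: [0, -4/3, -14/3, 7/3, 1, 3]
R3 ← R3 − R2: [0, 0, 6, -4, -2, -4]
R4 ← R4 + (1/2)·R2: [0, 0, -11/2, 9/2, 2, 7/2]
R4 ← R4 + (11/12)·R3: [0, 0, 0, 5/6, 1/6, -1/6]
Echelon form has 4 nonzero rows, so rank(P) = 4.
The column space has dimension equal to the rank: 4.

4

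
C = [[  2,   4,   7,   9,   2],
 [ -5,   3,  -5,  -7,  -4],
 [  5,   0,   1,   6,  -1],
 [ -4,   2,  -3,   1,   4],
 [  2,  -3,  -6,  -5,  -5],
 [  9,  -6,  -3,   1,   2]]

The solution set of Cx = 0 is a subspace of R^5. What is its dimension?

0

Row reduce to echelon form.
R2 ← R2 + (5/2)·R1: [0, 13, 25/2, 31/2, 1]
R3 ← R3 − (5/2)·R1: [0, -10, -33/2, -33/2, -6]
R4 ← R4 + (2)·R1: [0, 10, 11, 19, 8]
R5 ← R5 − R1: [0, -7, -13, -14, -7]
R6 ← R6 − (9/2)·R1: [0, -24, -69/2, -79/2, -7]
R3 ← R3 + (10/13)·R2: [0, 0, -179/26, -119/26, -68/13]
R4 ← R4 − (10/13)·R2: [0, 0, 18/13, 92/13, 94/13]
R5 ← R5 + (7/13)·R2: [0, 0, -163/26, -147/26, -84/13]
R6 ← R6 + (24/13)·R2: [0, 0, -297/26, -283/26, -67/13]
R4 ← R4 + (36/179)·R3: [0, 0, 0, 1102/179, 1106/179]
R5 ← R5 − (163/179)·R3: [0, 0, 0, -266/179, -304/179]
R6 ← R6 − (297/179)·R3: [0, 0, 0, -589/179, 631/179]
R5 ← R5 + (7/29)·R4: [0, 0, 0, 0, -6/29]
R6 ← R6 + (31/58)·R4: [0, 0, 0, 0, 198/29]
R6 ← R6 + (33)·R5: [0, 0, 0, 0, 0]
5 nonzero rows, so rank(C) = 5.
C has 5 columns; by rank–nullity, nullity = 5 − 5 = 0.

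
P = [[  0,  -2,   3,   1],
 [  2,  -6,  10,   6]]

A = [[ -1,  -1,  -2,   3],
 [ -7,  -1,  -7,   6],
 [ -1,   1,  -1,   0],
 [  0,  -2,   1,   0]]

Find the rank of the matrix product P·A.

2

First compute PA:
[[ 11,   3,  12, -12],
 [ 30,   2,  34, -30]]
Now row reduce the product.
R2 ← R2 − (30/11)·R1: [0, -68/11, 14/11, 30/11]
2 nonzero rows, so rank(PA) = 2.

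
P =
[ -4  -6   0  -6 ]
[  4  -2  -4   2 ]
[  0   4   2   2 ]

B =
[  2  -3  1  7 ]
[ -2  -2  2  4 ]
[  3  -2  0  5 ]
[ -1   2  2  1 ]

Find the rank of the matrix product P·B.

First compute PB:
[[ 10,  12, -28, -58],
 [ -2,   4,   4,   2],
 [ -4,  -8,  12,  28]]
Now row reduce the product.
R2 ← R2 + (1/5)·R1: [0, 32/5, -8/5, -48/5]
R3 ← R3 + (2/5)·R1: [0, -16/5, 4/5, 24/5]
R3 ← R3 + (1/2)·R2: [0, 0, 0, 0]
2 nonzero rows, so rank(PB) = 2.

2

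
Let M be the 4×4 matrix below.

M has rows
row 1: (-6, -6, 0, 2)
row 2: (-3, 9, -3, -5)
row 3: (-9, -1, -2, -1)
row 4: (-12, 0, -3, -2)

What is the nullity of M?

Row reduce to echelon form.
R2 ← R2 − (1/2)·R1: [0, 12, -3, -6]
R3 ← R3 − (3/2)·R1: [0, 8, -2, -4]
R4 ← R4 − (2)·R1: [0, 12, -3, -6]
R3 ← R3 − (2/3)·R2: [0, 0, 0, 0]
R4 ← R4 − R2: [0, 0, 0, 0]
2 nonzero rows, so rank(M) = 2.
M has 4 columns; by rank–nullity, nullity = 4 − 2 = 2.

2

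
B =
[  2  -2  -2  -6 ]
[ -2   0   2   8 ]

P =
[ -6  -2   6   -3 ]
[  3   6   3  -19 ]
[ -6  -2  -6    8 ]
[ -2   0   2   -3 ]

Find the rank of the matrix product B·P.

2

First compute BP:
[[  6, -12,   6,  34],
 [-16,   0,  -8,  -2]]
Now row reduce the product.
R2 ← R2 + (8/3)·R1: [0, -32, 8, 266/3]
2 nonzero rows, so rank(BP) = 2.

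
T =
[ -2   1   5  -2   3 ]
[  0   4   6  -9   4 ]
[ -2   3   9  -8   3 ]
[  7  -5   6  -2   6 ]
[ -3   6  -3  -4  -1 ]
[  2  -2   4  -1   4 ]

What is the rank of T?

Row reduce to echelon form.
R3 ← R3 − R1: [0, 2, 4, -6, 0]
R4 ← R4 + (7/2)·R1: [0, -3/2, 47/2, -9, 33/2]
R5 ← R5 − (3/2)·R1: [0, 9/2, -21/2, -1, -11/2]
R6 ← R6 + R1: [0, -1, 9, -3, 7]
R3 ← R3 − (1/2)·R2: [0, 0, 1, -3/2, -2]
R4 ← R4 + (3/8)·R2: [0, 0, 103/4, -99/8, 18]
R5 ← R5 − (9/8)·R2: [0, 0, -69/4, 73/8, -10]
R6 ← R6 + (1/4)·R2: [0, 0, 21/2, -21/4, 8]
R4 ← R4 − (103/4)·R3: [0, 0, 0, 105/4, 139/2]
R5 ← R5 + (69/4)·R3: [0, 0, 0, -67/4, -89/2]
R6 ← R6 − (21/2)·R3: [0, 0, 0, 21/2, 29]
R5 ← R5 + (67/105)·R4: [0, 0, 0, 0, -16/105]
R6 ← R6 − (2/5)·R4: [0, 0, 0, 0, 6/5]
R6 ← R6 + (63/8)·R5: [0, 0, 0, 0, 0]
Echelon form has 5 nonzero rows, so rank(T) = 5.

5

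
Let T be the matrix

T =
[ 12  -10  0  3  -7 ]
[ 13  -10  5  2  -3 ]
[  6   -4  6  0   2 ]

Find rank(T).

Row reduce to echelon form.
R2 ← R2 − (13/12)·R1: [0, 5/6, 5, -5/4, 55/12]
R3 ← R3 − (1/2)·R1: [0, 1, 6, -3/2, 11/2]
R3 ← R3 − (6/5)·R2: [0, 0, 0, 0, 0]
Echelon form has 2 nonzero rows, so rank(T) = 2.

2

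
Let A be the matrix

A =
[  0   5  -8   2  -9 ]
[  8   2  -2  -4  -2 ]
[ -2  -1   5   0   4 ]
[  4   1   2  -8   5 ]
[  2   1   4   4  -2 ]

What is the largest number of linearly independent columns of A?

Row reduce to echelon form.
Swap R1 ↔ R2
R3 ← R3 + (1/4)·R1: [0, -1/2, 9/2, -1, 7/2]
R4 ← R4 − (1/2)·R1: [0, 0, 3, -6, 6]
R5 ← R5 − (1/4)·R1: [0, 1/2, 9/2, 5, -3/2]
R3 ← R3 + (1/10)·R2: [0, 0, 37/10, -4/5, 13/5]
R5 ← R5 − (1/10)·R2: [0, 0, 53/10, 24/5, -3/5]
R4 ← R4 − (30/37)·R3: [0, 0, 0, -198/37, 144/37]
R5 ← R5 − (53/37)·R3: [0, 0, 0, 220/37, -160/37]
R5 ← R5 + (10/9)·R4: [0, 0, 0, 0, 0]
Echelon form has 4 nonzero rows, so rank(A) = 4.
The rank gives the maximum number of linearly independent columns: 4.

4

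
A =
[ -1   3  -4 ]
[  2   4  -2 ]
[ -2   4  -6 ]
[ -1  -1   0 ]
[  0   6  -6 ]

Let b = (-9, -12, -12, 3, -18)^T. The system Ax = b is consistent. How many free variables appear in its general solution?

Row reduce the augmented matrix [A | b].
R2 ← R2 + (2)·R1: [0, 10, -10, -30]
R3 ← R3 − (2)·R1: [0, -2, 2, 6]
R4 ← R4 − R1: [0, -4, 4, 12]
R3 ← R3 + (1/5)·R2: [0, 0, 0, 0]
R4 ← R4 + (2/5)·R2: [0, 0, 0, 0]
R5 ← R5 − (3/5)·R2: [0, 0, 0, 0]
The echelon form has 2 nonzero rows, and every pivot lies in the first 3 columns, so rank(A) = rank([A|b]) = 2.
The system is consistent.
Free variables = (unknowns) − (rank) = 3 − 2 = 1.

1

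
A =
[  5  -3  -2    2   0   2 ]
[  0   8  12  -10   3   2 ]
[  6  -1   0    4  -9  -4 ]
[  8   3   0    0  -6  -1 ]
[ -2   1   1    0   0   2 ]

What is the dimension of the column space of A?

Row reduce to echelon form.
R3 ← R3 − (6/5)·R1: [0, 13/5, 12/5, 8/5, -9, -32/5]
R4 ← R4 − (8/5)·R1: [0, 39/5, 16/5, -16/5, -6, -21/5]
R5 ← R5 + (2/5)·R1: [0, -1/5, 1/5, 4/5, 0, 14/5]
R3 ← R3 − (13/40)·R2: [0, 0, -3/2, 97/20, -399/40, -141/20]
R4 ← R4 − (39/40)·R2: [0, 0, -17/2, 131/20, -357/40, -123/20]
R5 ← R5 + (1/40)·R2: [0, 0, 1/2, 11/20, 3/40, 57/20]
R4 ← R4 − (17/3)·R3: [0, 0, 0, -314/15, 238/5, 169/5]
R5 ← R5 + (1/3)·R3: [0, 0, 0, 13/6, -13/4, 1/2]
R5 ← R5 + (65/628)·R4: [0, 0, 0, 0, 1053/628, 2511/628]
Echelon form has 5 nonzero rows, so rank(A) = 5.
The column space has dimension equal to the rank: 5.

5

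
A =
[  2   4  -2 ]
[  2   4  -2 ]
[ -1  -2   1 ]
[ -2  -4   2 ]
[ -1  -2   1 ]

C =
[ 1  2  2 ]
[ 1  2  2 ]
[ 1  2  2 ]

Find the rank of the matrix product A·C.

First compute AC:
[[  4,   8,   8],
 [  4,   8,   8],
 [ -2,  -4,  -4],
 [ -4,  -8,  -8],
 [ -2,  -4,  -4]]
Now row reduce the product.
R2 ← R2 − R1: [0, 0, 0]
R3 ← R3 + (1/2)·R1: [0, 0, 0]
R4 ← R4 + R1: [0, 0, 0]
R5 ← R5 + (1/2)·R1: [0, 0, 0]
1 nonzero row, so rank(AC) = 1.

1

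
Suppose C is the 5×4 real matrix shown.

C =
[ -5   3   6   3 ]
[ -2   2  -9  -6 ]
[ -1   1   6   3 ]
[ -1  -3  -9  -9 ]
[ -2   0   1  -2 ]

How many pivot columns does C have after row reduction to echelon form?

Row reduce to echelon form.
R2 ← R2 − (2/5)·R1: [0, 4/5, -57/5, -36/5]
R3 ← R3 − (1/5)·R1: [0, 2/5, 24/5, 12/5]
R4 ← R4 − (1/5)·R1: [0, -18/5, -51/5, -48/5]
R5 ← R5 − (2/5)·R1: [0, -6/5, -7/5, -16/5]
R3 ← R3 − (1/2)·R2: [0, 0, 21/2, 6]
R4 ← R4 + (9/2)·R2: [0, 0, -123/2, -42]
R5 ← R5 + (3/2)·R2: [0, 0, -37/2, -14]
R4 ← R4 + (41/7)·R3: [0, 0, 0, -48/7]
R5 ← R5 + (37/21)·R3: [0, 0, 0, -24/7]
R5 ← R5 − (1/2)·R4: [0, 0, 0, 0]
Echelon form has 4 nonzero rows, so rank(C) = 4.
Each nonzero row contributes one pivot column: 4 pivot columns.

4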